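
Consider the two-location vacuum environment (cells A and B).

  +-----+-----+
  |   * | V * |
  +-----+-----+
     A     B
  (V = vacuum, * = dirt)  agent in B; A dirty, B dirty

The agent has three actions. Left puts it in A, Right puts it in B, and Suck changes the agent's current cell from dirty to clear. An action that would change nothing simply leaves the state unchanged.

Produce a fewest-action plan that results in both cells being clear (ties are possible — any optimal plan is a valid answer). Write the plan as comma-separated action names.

[1] after Suck: in B — A dirty, B clear
[2] after Left: in A — A dirty, B clear
[3] after Suck: in A — A clear, B clear
min 3: Suck B + move + Suck A

Suck, Left, Suck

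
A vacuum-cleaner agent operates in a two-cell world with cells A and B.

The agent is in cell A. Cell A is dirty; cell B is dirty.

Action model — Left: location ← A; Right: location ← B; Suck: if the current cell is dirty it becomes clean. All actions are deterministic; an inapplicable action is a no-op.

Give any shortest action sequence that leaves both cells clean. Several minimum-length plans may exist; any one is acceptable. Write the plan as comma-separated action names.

Suck, Right, Suck

step 1/3 (Suck): in A — A clean, B dirty
step 2/3 (Right): in B — A clean, B dirty
step 3/3 (Suck): in B — A clean, B clean
min 3: Suck A + move + Suck B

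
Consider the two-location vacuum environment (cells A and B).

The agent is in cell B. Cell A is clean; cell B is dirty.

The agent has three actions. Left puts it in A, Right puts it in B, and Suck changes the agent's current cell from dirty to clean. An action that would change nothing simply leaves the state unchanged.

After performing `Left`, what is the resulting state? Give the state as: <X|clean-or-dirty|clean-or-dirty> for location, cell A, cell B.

start: <B|clean|dirty>
[1] after Left: <A|clean|dirty>

<A|clean|dirty>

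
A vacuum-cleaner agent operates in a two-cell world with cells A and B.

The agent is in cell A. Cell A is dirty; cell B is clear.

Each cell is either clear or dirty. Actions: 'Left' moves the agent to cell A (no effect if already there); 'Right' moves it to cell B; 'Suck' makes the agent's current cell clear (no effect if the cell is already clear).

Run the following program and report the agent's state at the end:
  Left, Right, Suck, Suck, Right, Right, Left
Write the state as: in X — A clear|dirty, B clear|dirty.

in A — A dirty, B clear

Left (#1): in A — A dirty, B clear
Right (#2): in B — A dirty, B clear
Suck (#3): in B — A dirty, B clear
Suck (#4): in B — A dirty, B clear
Right (#5): in B — A dirty, B clear
Right (#6): in B — A dirty, B clear
Left (#7): in A — A dirty, B clear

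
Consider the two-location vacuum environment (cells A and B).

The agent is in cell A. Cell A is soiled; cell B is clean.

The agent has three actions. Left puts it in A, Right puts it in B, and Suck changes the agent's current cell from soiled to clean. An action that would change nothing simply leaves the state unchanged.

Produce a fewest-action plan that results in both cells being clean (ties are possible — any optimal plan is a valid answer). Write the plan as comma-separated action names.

step 1/1 (Suck): loc=A A=clean B=clean
min 1: A is soiled, one Suck

Suck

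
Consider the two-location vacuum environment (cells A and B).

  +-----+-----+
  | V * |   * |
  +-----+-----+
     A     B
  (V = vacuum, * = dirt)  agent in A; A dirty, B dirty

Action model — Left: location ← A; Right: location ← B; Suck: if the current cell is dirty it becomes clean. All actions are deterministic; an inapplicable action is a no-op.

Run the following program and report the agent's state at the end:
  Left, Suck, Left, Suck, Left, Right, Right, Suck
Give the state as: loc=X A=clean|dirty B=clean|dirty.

loc=B A=clean B=clean

Left (#1): loc=A A=dirty B=dirty
Suck (#2): loc=A A=clean B=dirty
Left (#3): loc=A A=clean B=dirty
Suck (#4): loc=A A=clean B=dirty
Left (#5): loc=A A=clean B=dirty
Right (#6): loc=B A=clean B=dirty
Right (#7): loc=B A=clean B=dirty
Suck (#8): loc=B A=clean B=clean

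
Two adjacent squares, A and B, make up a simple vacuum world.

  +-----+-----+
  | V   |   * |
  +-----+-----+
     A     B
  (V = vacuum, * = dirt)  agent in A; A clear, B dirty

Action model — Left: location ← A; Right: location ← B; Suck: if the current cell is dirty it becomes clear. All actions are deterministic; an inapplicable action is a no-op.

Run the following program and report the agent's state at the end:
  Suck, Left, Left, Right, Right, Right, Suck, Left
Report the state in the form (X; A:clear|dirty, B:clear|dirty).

(A; A:clear, B:clear)

1. Suck → (A; A:clear, B:dirty)
2. Left → (A; A:clear, B:dirty)
3. Left → (A; A:clear, B:dirty)
4. Right → (B; A:clear, B:dirty)
5. Right → (B; A:clear, B:dirty)
6. Right → (B; A:clear, B:dirty)
7. Suck → (B; A:clear, B:clear)
8. Left → (A; A:clear, B:clear)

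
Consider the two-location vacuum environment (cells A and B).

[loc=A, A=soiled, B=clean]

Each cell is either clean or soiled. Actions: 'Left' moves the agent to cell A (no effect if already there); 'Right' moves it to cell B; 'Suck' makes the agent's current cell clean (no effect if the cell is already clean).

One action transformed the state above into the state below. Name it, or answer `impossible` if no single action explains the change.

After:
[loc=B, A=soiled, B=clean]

try  Left: (A; A:soiled, B:clean)
try Right: (B; A:soiled, B:clean)  ← match
try  Suck: (A; A:clean, B:clean)

Right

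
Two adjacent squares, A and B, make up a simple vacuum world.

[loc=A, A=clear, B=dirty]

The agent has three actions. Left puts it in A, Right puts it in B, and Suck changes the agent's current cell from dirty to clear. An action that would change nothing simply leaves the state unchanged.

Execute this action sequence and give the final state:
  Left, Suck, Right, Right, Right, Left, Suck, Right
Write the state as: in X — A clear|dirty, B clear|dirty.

step 1/8 (Left): in A — A clear, B dirty
step 2/8 (Suck): in A — A clear, B dirty
step 3/8 (Right): in B — A clear, B dirty
step 4/8 (Right): in B — A clear, B dirty
step 5/8 (Right): in B — A clear, B dirty
step 6/8 (Left): in A — A clear, B dirty
step 7/8 (Suck): in A — A clear, B dirty
step 8/8 (Right): in B — A clear, B dirty

in B — A clear, B dirty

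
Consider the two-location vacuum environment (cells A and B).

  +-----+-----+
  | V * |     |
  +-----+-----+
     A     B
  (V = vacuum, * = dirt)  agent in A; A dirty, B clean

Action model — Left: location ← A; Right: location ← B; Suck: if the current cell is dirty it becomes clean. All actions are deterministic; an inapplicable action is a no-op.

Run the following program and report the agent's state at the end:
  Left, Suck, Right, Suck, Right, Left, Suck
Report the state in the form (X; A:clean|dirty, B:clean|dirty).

1. Left → (A; A:dirty, B:clean)
2. Suck → (A; A:clean, B:clean)
3. Right → (B; A:clean, B:clean)
4. Suck → (B; A:clean, B:clean)
5. Right → (B; A:clean, B:clean)
6. Left → (A; A:clean, B:clean)
7. Suck → (A; A:clean, B:clean)

(A; A:clean, B:clean)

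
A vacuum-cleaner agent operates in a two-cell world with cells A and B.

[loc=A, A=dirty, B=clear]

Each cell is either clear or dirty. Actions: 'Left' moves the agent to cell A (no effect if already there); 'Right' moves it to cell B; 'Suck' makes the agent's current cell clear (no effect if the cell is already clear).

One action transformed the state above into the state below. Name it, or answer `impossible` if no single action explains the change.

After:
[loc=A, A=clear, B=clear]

try  Left: in A — A dirty, B clear
try Right: in B — A dirty, B clear
try  Suck: in A — A clear, B clear  ← match

Suck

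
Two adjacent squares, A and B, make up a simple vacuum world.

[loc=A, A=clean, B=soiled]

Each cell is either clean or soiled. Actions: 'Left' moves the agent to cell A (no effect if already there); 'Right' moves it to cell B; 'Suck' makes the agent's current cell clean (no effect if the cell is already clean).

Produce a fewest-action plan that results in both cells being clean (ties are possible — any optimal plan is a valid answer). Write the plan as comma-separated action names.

step 1/2 (Right): (B; A:clean, B:soiled)
step 2/2 (Suck): (B; A:clean, B:clean)
min 2: go B then Suck

Right, Suck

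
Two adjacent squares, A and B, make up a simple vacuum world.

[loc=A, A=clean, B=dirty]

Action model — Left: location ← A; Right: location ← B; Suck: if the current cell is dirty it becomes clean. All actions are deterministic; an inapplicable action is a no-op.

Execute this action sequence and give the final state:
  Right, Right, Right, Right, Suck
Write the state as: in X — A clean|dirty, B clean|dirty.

[1] after Right: in B — A clean, B dirty
[2] after Right: in B — A clean, B dirty
[3] after Right: in B — A clean, B dirty
[4] after Right: in B — A clean, B dirty
[5] after Suck: in B — A clean, B clean

in B — A clean, B clean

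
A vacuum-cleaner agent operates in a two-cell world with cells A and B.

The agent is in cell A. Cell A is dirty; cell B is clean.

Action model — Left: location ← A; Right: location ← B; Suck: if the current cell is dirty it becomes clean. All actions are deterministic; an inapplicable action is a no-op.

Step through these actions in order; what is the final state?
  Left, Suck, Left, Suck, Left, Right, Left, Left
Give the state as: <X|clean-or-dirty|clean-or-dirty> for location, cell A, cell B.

[1] after Left: <A|dirty|clean>
[2] after Suck: <A|clean|clean>
[3] after Left: <A|clean|clean>
[4] after Suck: <A|clean|clean>
[5] after Left: <A|clean|clean>
[6] after Right: <B|clean|clean>
[7] after Left: <A|clean|clean>
[8] after Left: <A|clean|clean>

<A|clean|clean>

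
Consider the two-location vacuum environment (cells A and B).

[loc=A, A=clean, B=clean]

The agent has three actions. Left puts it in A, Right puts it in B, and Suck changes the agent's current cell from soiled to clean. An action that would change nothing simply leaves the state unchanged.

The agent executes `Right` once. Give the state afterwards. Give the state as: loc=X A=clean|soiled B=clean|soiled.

loc=B A=clean B=clean

start: loc=A A=clean B=clean
1) do Right; now loc=B A=clean B=clean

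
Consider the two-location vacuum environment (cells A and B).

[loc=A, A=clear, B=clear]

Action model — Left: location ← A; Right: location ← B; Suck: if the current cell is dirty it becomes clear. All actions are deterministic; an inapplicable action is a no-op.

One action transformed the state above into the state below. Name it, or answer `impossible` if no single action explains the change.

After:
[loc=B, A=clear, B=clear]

try  Left: <A|clear|clear>
try Right: <B|clear|clear>  ← match
try  Suck: <A|clear|clear>

Right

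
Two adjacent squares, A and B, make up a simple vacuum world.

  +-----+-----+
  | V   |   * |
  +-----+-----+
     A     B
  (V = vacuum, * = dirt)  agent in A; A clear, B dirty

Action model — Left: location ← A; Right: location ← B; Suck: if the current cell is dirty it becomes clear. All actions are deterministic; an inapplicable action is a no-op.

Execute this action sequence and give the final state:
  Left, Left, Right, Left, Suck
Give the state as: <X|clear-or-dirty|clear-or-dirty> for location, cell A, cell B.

t=1 Left ⇒ <A|clear|dirty>
t=2 Left ⇒ <A|clear|dirty>
t=3 Right ⇒ <B|clear|dirty>
t=4 Left ⇒ <A|clear|dirty>
t=5 Suck ⇒ <A|clear|dirty>

<A|clear|dirty>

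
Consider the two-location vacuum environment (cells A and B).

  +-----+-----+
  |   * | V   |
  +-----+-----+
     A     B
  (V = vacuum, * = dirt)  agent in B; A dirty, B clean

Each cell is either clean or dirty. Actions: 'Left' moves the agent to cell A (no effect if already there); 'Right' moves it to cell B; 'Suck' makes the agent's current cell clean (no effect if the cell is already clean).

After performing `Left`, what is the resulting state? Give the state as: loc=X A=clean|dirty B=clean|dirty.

start: loc=B A=dirty B=clean
step 1/1 (Left): loc=A A=dirty B=clean

loc=A A=dirty B=clean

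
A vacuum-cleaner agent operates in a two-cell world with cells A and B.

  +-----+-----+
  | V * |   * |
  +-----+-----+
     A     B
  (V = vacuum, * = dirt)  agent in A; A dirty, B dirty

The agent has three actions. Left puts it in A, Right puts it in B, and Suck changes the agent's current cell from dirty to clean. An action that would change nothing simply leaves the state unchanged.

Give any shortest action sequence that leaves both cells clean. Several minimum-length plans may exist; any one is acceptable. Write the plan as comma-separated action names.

Suck, Right, Suck

[1] after Suck: in A — A clean, B dirty
[2] after Right: in B — A clean, B dirty
[3] after Suck: in B — A clean, B clean
min 3: Suck A + move + Suck B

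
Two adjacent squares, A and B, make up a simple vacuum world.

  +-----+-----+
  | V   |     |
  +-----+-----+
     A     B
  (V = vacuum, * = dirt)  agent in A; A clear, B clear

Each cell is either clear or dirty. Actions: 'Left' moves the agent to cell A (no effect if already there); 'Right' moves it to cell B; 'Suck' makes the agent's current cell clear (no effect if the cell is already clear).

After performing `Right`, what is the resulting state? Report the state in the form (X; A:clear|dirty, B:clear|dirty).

start: (A; A:clear, B:clear)
[1] after Right: (B; A:clear, B:clear)

(B; A:clear, B:clear)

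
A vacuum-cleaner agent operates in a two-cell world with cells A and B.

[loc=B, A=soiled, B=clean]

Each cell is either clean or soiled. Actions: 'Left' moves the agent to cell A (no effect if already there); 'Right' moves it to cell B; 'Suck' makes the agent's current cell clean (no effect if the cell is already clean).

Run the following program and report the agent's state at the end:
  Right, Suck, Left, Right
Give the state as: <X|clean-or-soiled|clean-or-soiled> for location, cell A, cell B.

[1] after Right: <B|soiled|clean>
[2] after Suck: <B|soiled|clean>
[3] after Left: <A|soiled|clean>
[4] after Right: <B|soiled|clean>

<B|soiled|clean>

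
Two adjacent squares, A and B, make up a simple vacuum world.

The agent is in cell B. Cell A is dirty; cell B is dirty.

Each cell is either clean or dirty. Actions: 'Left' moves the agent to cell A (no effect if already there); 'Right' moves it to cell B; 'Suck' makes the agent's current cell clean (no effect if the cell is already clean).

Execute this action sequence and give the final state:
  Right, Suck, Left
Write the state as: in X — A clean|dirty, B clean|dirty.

in A — A dirty, B clean

Right (#1): in B — A dirty, B dirty
Suck (#2): in B — A dirty, B clean
Left (#3): in A — A dirty, B clean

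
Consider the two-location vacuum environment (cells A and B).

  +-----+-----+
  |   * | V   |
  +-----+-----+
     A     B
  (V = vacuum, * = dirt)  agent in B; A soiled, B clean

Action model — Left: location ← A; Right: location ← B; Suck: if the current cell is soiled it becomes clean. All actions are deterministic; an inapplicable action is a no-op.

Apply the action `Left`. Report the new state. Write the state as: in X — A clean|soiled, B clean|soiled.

start: in B — A soiled, B clean
[1] after Left: in A — A soiled, B clean

in A — A soiled, B clean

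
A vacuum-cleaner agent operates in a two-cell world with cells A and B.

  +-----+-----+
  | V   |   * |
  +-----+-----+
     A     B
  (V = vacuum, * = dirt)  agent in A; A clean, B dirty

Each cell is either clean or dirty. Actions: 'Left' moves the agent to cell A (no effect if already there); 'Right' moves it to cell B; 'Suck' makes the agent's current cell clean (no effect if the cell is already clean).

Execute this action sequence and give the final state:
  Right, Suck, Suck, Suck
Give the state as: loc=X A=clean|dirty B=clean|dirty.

loc=B A=clean B=clean

1) do Right; now loc=B A=clean B=dirty
2) do Suck; now loc=B A=clean B=clean
3) do Suck; now loc=B A=clean B=clean
4) do Suck; now loc=B A=clean B=clean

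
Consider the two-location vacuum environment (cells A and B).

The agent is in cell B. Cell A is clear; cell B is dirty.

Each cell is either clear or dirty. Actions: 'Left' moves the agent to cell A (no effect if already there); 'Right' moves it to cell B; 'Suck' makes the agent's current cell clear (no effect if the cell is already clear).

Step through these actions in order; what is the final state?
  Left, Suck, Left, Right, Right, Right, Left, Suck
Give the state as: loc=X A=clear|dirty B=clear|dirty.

loc=A A=clear B=dirty

1. Left → loc=A A=clear B=dirty
2. Suck → loc=A A=clear B=dirty
3. Left → loc=A A=clear B=dirty
4. Right → loc=B A=clear B=dirty
5. Right → loc=B A=clear B=dirty
6. Right → loc=B A=clear B=dirty
7. Left → loc=A A=clear B=dirty
8. Suck → loc=A A=clear B=dirty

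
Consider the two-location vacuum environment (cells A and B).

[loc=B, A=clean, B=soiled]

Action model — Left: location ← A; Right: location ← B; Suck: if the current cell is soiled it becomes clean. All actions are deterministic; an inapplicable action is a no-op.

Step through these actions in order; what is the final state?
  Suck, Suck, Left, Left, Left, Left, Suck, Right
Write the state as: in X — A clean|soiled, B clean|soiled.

in B — A clean, B clean

[1] after Suck: in B — A clean, B clean
[2] after Suck: in B — A clean, B clean
[3] after Left: in A — A clean, B clean
[4] after Left: in A — A clean, B clean
[5] after Left: in A — A clean, B clean
[6] after Left: in A — A clean, B clean
[7] after Suck: in A — A clean, B clean
[8] after Right: in B — A clean, B clean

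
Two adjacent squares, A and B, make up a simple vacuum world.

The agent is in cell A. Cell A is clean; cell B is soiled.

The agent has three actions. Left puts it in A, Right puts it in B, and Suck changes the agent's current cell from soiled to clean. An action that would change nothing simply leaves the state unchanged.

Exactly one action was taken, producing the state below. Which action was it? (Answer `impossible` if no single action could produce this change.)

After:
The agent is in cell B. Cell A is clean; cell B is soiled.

try  Left: loc=A A=clean B=soiled
try Right: loc=B A=clean B=soiled  ← match
try  Suck: loc=A A=clean B=soiled

Right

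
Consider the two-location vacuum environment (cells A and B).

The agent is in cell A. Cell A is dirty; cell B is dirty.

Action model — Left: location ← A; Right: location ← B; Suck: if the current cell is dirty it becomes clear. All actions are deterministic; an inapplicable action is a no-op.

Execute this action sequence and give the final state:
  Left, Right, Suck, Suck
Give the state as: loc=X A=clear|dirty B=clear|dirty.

1) do Left; now loc=A A=dirty B=dirty
2) do Right; now loc=B A=dirty B=dirty
3) do Suck; now loc=B A=dirty B=clear
4) do Suck; now loc=B A=dirty B=clear

loc=B A=dirty B=clear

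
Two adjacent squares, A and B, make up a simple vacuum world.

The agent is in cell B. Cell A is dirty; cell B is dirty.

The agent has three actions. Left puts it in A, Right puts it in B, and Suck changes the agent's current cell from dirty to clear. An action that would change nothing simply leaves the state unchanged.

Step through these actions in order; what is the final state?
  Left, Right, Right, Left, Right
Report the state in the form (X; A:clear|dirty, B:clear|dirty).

Left (#1): (A; A:dirty, B:dirty)
Right (#2): (B; A:dirty, B:dirty)
Right (#3): (B; A:dirty, B:dirty)
Left (#4): (A; A:dirty, B:dirty)
Right (#5): (B; A:dirty, B:dirty)

(B; A:dirty, B:dirty)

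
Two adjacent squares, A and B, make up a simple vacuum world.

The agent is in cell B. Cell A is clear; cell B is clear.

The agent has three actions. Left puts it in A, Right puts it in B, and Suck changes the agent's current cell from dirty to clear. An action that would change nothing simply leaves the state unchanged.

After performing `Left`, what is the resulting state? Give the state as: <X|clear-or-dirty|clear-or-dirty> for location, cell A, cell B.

start: <B|clear|clear>
1. Left → <A|clear|clear>

<A|clear|clear>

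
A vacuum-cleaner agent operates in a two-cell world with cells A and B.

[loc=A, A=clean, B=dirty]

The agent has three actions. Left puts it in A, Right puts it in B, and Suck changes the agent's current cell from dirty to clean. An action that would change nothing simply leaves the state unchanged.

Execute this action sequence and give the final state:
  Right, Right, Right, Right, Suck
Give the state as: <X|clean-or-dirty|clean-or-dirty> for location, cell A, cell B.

<B|clean|clean>

t=1 Right ⇒ <B|clean|dirty>
t=2 Right ⇒ <B|clean|dirty>
t=3 Right ⇒ <B|clean|dirty>
t=4 Right ⇒ <B|clean|dirty>
t=5 Suck ⇒ <B|clean|clean>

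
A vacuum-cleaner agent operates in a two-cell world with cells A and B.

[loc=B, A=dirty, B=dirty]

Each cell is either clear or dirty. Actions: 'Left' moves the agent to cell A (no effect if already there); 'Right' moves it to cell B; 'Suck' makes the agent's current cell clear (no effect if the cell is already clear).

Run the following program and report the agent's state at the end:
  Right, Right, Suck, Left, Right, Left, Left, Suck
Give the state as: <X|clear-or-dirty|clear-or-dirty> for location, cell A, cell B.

step 1/8 (Right): <B|dirty|dirty>
step 2/8 (Right): <B|dirty|dirty>
step 3/8 (Suck): <B|dirty|clear>
step 4/8 (Left): <A|dirty|clear>
step 5/8 (Right): <B|dirty|clear>
step 6/8 (Left): <A|dirty|clear>
step 7/8 (Left): <A|dirty|clear>
step 8/8 (Suck): <A|clear|clear>

<A|clear|clear>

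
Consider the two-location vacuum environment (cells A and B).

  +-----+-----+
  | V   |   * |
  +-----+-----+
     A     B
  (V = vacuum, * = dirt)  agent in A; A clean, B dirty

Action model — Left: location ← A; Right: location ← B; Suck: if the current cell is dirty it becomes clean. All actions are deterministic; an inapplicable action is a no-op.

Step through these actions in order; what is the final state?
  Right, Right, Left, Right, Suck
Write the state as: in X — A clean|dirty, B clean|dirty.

[1] after Right: in B — A clean, B dirty
[2] after Right: in B — A clean, B dirty
[3] after Left: in A — A clean, B dirty
[4] after Right: in B — A clean, B dirty
[5] after Suck: in B — A clean, B clean

in B — A clean, B clean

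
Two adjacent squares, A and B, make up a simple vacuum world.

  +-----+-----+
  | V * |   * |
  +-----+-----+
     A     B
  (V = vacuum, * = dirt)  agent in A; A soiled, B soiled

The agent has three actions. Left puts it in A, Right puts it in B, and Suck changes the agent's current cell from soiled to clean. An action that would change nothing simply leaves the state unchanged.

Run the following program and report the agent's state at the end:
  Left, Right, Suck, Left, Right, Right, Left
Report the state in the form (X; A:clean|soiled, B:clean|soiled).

[1] after Left: (A; A:soiled, B:soiled)
[2] after Right: (B; A:soiled, B:soiled)
[3] after Suck: (B; A:soiled, B:clean)
[4] after Left: (A; A:soiled, B:clean)
[5] after Right: (B; A:soiled, B:clean)
[6] after Right: (B; A:soiled, B:clean)
[7] after Left: (A; A:soiled, B:clean)

(A; A:soiled, B:clean)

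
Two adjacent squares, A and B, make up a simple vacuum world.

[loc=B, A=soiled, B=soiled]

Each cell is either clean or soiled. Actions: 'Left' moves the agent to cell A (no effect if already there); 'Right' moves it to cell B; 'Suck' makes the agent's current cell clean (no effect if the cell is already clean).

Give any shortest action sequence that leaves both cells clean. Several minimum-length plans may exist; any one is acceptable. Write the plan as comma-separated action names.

t=1 Suck ⇒ (B; A:soiled, B:clean)
t=2 Left ⇒ (A; A:soiled, B:clean)
t=3 Suck ⇒ (A; A:clean, B:clean)
min 3: Suck B + move + Suck A

Suck, Left, Suck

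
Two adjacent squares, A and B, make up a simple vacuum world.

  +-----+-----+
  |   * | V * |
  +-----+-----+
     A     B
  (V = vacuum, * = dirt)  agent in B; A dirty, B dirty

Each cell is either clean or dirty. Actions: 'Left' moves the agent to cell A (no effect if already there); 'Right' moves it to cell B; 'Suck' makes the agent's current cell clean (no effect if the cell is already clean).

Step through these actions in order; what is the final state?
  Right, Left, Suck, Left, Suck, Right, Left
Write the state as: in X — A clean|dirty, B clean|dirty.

t=1 Right ⇒ in B — A dirty, B dirty
t=2 Left ⇒ in A — A dirty, B dirty
t=3 Suck ⇒ in A — A clean, B dirty
t=4 Left ⇒ in A — A clean, B dirty
t=5 Suck ⇒ in A — A clean, B dirty
t=6 Right ⇒ in B — A clean, B dirty
t=7 Left ⇒ in A — A clean, B dirty

in A — A clean, B dirty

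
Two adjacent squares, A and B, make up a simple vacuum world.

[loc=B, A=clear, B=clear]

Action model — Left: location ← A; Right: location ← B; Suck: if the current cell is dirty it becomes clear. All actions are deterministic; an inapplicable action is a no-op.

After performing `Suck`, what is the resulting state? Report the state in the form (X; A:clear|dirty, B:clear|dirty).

start: (B; A:clear, B:clear)
1) do Suck; now (B; A:clear, B:clear)

(B; A:clear, B:clear)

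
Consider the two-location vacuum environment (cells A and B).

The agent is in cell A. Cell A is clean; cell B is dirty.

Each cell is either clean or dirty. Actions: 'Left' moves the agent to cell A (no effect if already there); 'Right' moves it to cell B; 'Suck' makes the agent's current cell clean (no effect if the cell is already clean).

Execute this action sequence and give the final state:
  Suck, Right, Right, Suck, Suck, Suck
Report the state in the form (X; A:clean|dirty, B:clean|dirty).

Suck (#1): (A; A:clean, B:dirty)
Right (#2): (B; A:clean, B:dirty)
Right (#3): (B; A:clean, B:dirty)
Suck (#4): (B; A:clean, B:clean)
Suck (#5): (B; A:clean, B:clean)
Suck (#6): (B; A:clean, B:clean)

(B; A:clean, B:clean)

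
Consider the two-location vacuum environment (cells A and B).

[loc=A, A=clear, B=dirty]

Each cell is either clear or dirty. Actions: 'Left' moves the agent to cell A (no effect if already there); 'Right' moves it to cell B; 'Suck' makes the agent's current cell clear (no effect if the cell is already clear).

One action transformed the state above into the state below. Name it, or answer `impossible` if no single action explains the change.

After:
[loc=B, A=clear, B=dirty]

try  Left: loc=A A=clear B=dirty
try Right: loc=B A=clear B=dirty  ← match
try  Suck: loc=A A=clear B=dirty

Right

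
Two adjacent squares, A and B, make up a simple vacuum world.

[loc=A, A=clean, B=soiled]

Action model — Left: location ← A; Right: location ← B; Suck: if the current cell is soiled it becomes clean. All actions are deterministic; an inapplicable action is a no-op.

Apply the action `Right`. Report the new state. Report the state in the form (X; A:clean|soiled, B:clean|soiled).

(B; A:clean, B:soiled)

start: (A; A:clean, B:soiled)
t=1 Right ⇒ (B; A:clean, B:soiled)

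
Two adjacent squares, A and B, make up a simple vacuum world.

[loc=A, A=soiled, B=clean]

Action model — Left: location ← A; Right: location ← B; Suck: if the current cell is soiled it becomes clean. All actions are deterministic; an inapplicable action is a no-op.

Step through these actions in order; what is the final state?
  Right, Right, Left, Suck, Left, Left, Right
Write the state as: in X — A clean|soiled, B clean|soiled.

step 1/7 (Right): in B — A soiled, B clean
step 2/7 (Right): in B — A soiled, B clean
step 3/7 (Left): in A — A soiled, B clean
step 4/7 (Suck): in A — A clean, B clean
step 5/7 (Left): in A — A clean, B clean
step 6/7 (Left): in A — A clean, B clean
step 7/7 (Right): in B — A clean, B clean

in B — A clean, B clean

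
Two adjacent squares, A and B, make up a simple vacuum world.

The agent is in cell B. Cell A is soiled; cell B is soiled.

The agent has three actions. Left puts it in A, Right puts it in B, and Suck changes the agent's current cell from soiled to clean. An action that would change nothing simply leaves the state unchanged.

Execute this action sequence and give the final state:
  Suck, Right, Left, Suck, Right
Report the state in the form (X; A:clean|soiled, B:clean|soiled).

(B; A:clean, B:clean)

t=1 Suck ⇒ (B; A:soiled, B:clean)
t=2 Right ⇒ (B; A:soiled, B:clean)
t=3 Left ⇒ (A; A:soiled, B:clean)
t=4 Suck ⇒ (A; A:clean, B:clean)
t=5 Right ⇒ (B; A:clean, B:clean)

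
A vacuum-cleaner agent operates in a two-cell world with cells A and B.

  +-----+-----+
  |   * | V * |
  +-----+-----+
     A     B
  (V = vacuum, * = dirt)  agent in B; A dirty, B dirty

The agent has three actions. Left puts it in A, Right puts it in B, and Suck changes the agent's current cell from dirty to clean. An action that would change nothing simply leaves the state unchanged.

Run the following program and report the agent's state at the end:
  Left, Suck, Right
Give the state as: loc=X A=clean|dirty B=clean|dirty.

loc=B A=clean B=dirty

1. Left → loc=A A=dirty B=dirty
2. Suck → loc=A A=clean B=dirty
3. Right → loc=B A=clean B=dirty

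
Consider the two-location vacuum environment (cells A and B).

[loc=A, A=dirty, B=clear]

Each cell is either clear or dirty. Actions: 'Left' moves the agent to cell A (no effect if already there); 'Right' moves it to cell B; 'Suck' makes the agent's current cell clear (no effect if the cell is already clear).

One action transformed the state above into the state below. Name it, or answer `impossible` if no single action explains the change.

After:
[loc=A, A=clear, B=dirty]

impossible

try  Left: in A — A dirty, B clear
try Right: in B — A dirty, B clear
try  Suck: in A — A clear, B clear
no single action produces the after-state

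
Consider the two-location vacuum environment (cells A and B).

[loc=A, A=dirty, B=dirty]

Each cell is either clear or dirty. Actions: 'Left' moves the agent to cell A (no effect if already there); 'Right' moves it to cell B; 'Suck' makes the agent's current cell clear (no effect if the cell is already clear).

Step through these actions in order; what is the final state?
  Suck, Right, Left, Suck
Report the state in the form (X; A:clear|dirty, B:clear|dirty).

(A; A:clear, B:dirty)

Suck (#1): (A; A:clear, B:dirty)
Right (#2): (B; A:clear, B:dirty)
Left (#3): (A; A:clear, B:dirty)
Suck (#4): (A; A:clear, B:dirty)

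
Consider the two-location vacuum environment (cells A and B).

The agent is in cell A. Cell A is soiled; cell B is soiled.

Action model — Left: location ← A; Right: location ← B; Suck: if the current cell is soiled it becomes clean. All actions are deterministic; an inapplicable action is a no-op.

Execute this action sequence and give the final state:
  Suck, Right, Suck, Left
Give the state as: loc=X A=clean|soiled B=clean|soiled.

1) do Suck; now loc=A A=clean B=soiled
2) do Right; now loc=B A=clean B=soiled
3) do Suck; now loc=B A=clean B=clean
4) do Left; now loc=A A=clean B=clean

loc=A A=clean B=clean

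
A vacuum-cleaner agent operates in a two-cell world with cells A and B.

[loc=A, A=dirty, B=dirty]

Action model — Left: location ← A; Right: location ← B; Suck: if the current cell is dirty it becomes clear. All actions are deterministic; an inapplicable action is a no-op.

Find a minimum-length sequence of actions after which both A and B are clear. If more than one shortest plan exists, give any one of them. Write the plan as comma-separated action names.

1. Suck → <A|clear|dirty>
2. Right → <B|clear|dirty>
3. Suck → <B|clear|clear>
min 3: Suck A + move + Suck B

Suck, Right, Suck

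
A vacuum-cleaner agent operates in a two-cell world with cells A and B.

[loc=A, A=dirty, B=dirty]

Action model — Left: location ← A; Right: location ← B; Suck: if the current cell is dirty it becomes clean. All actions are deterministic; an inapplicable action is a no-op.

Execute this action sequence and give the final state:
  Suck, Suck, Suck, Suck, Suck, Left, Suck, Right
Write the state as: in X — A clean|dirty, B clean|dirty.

1) do Suck; now in A — A clean, B dirty
2) do Suck; now in A — A clean, B dirty
3) do Suck; now in A — A clean, B dirty
4) do Suck; now in A — A clean, B dirty
5) do Suck; now in A — A clean, B dirty
6) do Left; now in A — A clean, B dirty
7) do Suck; now in A — A clean, B dirty
8) do Right; now in B — A clean, B dirty

in B — A clean, B dirty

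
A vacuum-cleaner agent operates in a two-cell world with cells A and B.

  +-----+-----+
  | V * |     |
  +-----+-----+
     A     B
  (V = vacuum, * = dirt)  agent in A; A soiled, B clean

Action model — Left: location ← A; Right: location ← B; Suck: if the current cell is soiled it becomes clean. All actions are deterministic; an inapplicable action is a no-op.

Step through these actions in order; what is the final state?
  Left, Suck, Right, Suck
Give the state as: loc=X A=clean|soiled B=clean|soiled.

Left (#1): loc=A A=soiled B=clean
Suck (#2): loc=A A=clean B=clean
Right (#3): loc=B A=clean B=clean
Suck (#4): loc=B A=clean B=clean

loc=B A=clean B=clean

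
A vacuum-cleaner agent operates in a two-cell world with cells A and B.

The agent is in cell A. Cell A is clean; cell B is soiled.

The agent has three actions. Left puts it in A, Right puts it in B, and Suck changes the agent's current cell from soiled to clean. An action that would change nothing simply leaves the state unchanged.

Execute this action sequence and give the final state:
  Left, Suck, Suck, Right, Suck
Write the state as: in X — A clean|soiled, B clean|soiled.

[1] after Left: in A — A clean, B soiled
[2] after Suck: in A — A clean, B soiled
[3] after Suck: in A — A clean, B soiled
[4] after Right: in B — A clean, B soiled
[5] after Suck: in B — A clean, B clean

in B — A clean, B clean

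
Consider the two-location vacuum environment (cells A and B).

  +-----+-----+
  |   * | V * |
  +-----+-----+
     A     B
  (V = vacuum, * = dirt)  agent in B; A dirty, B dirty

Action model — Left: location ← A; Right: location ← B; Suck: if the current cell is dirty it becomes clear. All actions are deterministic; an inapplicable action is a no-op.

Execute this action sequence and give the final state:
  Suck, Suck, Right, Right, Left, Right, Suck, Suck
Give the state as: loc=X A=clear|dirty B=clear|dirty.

step 1/8 (Suck): loc=B A=dirty B=clear
step 2/8 (Suck): loc=B A=dirty B=clear
step 3/8 (Right): loc=B A=dirty B=clear
step 4/8 (Right): loc=B A=dirty B=clear
step 5/8 (Left): loc=A A=dirty B=clear
step 6/8 (Right): loc=B A=dirty B=clear
step 7/8 (Suck): loc=B A=dirty B=clear
step 8/8 (Suck): loc=B A=dirty B=clear

loc=B A=dirty B=clear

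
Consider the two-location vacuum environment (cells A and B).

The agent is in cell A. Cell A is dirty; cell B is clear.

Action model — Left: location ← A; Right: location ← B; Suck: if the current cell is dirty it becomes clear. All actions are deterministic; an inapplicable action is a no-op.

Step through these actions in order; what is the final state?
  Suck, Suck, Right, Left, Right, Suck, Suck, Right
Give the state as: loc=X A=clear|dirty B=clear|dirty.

loc=B A=clear B=clear

1. Suck → loc=A A=clear B=clear
2. Suck → loc=A A=clear B=clear
3. Right → loc=B A=clear B=clear
4. Left → loc=A A=clear B=clear
5. Right → loc=B A=clear B=clear
6. Suck → loc=B A=clear B=clear
7. Suck → loc=B A=clear B=clear
8. Right → loc=B A=clear B=clear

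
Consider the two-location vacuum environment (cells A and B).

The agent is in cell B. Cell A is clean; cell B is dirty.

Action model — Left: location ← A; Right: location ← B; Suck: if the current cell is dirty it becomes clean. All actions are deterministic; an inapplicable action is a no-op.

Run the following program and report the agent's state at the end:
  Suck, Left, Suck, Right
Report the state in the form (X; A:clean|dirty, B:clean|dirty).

(B; A:clean, B:clean)

1. Suck → (B; A:clean, B:clean)
2. Left → (A; A:clean, B:clean)
3. Suck → (A; A:clean, B:clean)
4. Right → (B; A:clean, B:clean)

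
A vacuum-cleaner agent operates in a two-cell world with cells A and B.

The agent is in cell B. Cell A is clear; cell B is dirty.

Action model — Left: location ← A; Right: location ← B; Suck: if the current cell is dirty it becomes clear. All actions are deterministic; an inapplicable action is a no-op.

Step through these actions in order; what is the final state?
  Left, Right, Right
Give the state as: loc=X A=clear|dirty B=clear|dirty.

loc=B A=clear B=dirty

t=1 Left ⇒ loc=A A=clear B=dirty
t=2 Right ⇒ loc=B A=clear B=dirty
t=3 Right ⇒ loc=B A=clear B=dirty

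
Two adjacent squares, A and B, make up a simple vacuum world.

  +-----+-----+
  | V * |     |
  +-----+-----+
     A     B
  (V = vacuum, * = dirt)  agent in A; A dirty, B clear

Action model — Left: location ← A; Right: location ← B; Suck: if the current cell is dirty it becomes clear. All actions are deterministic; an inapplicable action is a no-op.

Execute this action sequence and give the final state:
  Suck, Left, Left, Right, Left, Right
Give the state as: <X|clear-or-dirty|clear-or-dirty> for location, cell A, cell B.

<B|clear|clear>

Suck (#1): <A|clear|clear>
Left (#2): <A|clear|clear>
Left (#3): <A|clear|clear>
Right (#4): <B|clear|clear>
Left (#5): <A|clear|clear>
Right (#6): <B|clear|clear>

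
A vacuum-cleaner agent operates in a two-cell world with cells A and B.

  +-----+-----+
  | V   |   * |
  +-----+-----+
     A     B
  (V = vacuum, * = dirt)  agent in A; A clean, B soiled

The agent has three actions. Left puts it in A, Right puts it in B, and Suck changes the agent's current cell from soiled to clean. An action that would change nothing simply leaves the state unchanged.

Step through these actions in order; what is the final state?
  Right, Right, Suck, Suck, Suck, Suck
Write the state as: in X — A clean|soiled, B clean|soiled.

in B — A clean, B clean

Right (#1): in B — A clean, B soiled
Right (#2): in B — A clean, B soiled
Suck (#3): in B — A clean, B clean
Suck (#4): in B — A clean, B clean
Suck (#5): in B — A clean, B clean
Suck (#6): in B — A clean, B clean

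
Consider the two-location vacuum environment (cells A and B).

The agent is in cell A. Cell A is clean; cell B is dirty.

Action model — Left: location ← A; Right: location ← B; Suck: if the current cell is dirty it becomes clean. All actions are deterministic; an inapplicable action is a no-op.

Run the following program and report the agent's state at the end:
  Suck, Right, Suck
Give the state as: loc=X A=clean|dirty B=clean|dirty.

loc=B A=clean B=clean

1) do Suck; now loc=A A=clean B=dirty
2) do Right; now loc=B A=clean B=dirty
3) do Suck; now loc=B A=clean B=clean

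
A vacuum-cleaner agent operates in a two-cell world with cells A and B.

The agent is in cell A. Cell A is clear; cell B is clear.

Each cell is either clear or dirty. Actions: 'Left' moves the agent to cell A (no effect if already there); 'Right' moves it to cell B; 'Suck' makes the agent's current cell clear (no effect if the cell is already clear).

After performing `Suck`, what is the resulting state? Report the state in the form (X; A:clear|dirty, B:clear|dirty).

(A; A:clear, B:clear)

start: (A; A:clear, B:clear)
Suck (#1): (A; A:clear, B:clear)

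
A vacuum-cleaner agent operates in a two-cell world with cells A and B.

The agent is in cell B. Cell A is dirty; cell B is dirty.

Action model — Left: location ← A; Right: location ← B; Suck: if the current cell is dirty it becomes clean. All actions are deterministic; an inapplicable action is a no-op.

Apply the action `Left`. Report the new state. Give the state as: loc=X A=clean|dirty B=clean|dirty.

loc=A A=dirty B=dirty

start: loc=B A=dirty B=dirty
[1] after Left: loc=A A=dirty B=dirty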